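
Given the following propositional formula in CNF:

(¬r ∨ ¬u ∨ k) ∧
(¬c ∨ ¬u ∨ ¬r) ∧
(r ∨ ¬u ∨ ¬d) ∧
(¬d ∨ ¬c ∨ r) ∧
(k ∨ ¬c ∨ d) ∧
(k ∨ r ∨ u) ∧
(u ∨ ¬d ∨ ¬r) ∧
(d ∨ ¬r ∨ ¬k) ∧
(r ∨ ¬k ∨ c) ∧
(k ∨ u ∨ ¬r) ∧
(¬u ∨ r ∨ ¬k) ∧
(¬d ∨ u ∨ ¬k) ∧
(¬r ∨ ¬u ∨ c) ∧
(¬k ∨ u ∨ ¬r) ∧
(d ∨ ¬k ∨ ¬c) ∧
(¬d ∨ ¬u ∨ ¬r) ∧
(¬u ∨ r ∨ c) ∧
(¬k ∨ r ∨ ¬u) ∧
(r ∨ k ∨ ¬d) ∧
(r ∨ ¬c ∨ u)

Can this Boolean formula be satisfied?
No

No, the formula is not satisfiable.

No assignment of truth values to the variables can make all 20 clauses true simultaneously.

The formula is UNSAT (unsatisfiable).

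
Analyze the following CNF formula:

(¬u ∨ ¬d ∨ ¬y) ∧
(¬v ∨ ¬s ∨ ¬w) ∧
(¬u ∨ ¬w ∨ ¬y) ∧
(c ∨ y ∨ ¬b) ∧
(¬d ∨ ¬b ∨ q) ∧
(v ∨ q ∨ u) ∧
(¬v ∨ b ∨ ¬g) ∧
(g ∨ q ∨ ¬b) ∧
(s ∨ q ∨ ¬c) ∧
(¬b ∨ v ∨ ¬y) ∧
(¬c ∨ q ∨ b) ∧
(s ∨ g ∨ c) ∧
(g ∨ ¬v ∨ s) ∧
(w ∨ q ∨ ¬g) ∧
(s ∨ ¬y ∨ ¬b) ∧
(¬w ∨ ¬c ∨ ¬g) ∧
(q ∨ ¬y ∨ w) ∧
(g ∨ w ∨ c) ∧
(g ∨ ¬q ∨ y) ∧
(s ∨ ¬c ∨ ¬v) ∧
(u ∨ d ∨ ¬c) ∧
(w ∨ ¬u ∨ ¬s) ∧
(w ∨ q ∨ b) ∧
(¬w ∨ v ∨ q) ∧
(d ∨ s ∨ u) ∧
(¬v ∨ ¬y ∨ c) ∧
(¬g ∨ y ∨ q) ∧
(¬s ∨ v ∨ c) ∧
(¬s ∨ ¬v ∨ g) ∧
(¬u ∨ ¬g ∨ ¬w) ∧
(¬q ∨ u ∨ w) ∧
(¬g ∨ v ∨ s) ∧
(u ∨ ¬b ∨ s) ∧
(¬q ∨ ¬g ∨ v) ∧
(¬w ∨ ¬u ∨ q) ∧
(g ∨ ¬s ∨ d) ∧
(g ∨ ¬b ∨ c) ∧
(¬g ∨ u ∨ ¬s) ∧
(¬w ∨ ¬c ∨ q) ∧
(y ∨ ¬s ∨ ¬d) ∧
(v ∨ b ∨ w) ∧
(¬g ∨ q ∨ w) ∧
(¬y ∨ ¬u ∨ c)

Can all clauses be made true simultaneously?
Yes

Yes, the formula is satisfiable.

One satisfying assignment is: s=True, w=True, q=True, g=False, c=True, u=False, d=True, v=False, b=False, y=True

Verification: With this assignment, all 43 clauses evaluate to true.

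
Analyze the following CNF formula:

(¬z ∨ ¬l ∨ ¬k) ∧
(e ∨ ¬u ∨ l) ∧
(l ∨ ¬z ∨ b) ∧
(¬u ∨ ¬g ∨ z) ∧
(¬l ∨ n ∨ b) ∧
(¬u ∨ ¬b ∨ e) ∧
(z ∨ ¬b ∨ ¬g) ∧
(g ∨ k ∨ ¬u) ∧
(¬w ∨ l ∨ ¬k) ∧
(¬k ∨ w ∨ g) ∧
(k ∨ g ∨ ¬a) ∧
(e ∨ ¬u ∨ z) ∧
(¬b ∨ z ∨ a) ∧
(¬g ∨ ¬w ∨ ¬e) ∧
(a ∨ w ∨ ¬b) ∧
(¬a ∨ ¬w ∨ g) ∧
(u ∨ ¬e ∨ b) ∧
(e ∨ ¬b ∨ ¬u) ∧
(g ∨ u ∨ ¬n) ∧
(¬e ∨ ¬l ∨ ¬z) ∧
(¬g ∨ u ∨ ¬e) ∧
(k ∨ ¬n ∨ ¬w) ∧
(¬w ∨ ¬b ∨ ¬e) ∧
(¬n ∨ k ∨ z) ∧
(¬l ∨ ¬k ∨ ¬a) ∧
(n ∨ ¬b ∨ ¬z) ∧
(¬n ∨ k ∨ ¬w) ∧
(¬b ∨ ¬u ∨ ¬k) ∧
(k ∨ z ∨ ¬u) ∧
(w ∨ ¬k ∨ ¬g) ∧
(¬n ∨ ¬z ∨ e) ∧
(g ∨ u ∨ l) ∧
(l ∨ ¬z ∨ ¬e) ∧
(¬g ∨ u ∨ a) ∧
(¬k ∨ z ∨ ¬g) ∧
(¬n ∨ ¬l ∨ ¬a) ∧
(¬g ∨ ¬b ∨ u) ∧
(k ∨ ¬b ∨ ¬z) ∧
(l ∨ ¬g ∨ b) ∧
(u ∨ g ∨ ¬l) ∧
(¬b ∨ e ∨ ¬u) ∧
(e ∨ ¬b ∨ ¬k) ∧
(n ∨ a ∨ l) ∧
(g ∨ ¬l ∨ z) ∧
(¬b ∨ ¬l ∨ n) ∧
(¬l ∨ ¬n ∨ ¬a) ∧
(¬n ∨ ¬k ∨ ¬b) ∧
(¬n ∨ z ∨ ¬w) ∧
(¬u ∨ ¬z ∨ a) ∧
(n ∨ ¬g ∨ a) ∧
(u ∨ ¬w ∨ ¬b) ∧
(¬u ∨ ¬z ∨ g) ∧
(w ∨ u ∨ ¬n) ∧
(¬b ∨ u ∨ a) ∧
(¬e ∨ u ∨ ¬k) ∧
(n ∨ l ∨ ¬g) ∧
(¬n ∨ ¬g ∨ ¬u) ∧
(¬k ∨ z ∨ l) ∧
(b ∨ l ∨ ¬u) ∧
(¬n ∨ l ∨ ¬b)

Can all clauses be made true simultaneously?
No

No, the formula is not satisfiable.

No assignment of truth values to the variables can make all 60 clauses true simultaneously.

The formula is UNSAT (unsatisfiable).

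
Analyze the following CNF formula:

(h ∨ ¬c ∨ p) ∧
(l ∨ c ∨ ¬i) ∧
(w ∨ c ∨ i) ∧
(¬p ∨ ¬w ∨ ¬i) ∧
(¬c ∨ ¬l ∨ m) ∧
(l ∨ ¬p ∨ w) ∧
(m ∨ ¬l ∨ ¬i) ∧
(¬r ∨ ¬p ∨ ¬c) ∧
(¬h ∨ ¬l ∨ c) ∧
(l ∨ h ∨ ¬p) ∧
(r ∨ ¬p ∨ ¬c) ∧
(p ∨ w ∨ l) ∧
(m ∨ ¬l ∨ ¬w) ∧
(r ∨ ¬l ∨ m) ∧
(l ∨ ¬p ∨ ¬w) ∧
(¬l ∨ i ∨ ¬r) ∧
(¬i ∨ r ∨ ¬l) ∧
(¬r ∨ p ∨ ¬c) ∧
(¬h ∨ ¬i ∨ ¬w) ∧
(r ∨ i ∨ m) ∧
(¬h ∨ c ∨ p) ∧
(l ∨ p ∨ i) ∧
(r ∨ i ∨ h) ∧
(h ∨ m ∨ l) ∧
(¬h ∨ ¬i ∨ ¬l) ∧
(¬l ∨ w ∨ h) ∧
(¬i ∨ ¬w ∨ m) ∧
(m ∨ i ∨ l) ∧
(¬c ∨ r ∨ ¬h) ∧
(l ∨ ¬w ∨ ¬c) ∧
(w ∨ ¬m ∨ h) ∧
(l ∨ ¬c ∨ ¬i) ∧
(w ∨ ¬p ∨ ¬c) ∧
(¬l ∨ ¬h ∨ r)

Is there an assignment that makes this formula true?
Yes

Yes, the formula is satisfiable.

One satisfying assignment is: m=True, w=True, c=False, h=False, r=True, p=False, l=True, i=True

Verification: With this assignment, all 34 clauses evaluate to true.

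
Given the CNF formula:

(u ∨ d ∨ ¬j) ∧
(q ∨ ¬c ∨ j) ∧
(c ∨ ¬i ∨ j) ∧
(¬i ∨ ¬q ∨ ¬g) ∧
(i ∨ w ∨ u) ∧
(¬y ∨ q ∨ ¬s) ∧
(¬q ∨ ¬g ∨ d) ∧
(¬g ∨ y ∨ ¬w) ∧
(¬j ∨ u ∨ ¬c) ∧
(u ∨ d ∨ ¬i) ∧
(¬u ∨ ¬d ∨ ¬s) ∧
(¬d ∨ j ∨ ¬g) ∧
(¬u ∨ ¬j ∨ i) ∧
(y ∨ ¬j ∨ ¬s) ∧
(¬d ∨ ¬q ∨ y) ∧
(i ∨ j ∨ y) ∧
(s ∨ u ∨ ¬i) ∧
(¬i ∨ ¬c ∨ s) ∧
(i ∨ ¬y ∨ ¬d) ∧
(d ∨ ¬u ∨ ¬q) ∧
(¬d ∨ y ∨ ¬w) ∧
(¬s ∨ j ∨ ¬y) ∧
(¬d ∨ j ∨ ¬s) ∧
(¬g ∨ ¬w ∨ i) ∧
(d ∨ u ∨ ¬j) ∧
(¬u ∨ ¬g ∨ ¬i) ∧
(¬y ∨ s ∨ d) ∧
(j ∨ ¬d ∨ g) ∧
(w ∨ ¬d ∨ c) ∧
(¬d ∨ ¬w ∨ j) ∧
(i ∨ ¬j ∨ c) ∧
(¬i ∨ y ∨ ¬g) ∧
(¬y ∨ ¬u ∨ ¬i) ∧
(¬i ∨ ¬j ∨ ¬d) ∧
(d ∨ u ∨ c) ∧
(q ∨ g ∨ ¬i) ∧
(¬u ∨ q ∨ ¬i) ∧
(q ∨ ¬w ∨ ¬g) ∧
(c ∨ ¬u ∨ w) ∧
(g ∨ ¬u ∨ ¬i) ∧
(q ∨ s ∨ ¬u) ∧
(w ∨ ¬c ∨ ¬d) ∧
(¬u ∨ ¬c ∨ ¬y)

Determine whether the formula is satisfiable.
No

No, the formula is not satisfiable.

No assignment of truth values to the variables can make all 43 clauses true simultaneously.

The formula is UNSAT (unsatisfiable).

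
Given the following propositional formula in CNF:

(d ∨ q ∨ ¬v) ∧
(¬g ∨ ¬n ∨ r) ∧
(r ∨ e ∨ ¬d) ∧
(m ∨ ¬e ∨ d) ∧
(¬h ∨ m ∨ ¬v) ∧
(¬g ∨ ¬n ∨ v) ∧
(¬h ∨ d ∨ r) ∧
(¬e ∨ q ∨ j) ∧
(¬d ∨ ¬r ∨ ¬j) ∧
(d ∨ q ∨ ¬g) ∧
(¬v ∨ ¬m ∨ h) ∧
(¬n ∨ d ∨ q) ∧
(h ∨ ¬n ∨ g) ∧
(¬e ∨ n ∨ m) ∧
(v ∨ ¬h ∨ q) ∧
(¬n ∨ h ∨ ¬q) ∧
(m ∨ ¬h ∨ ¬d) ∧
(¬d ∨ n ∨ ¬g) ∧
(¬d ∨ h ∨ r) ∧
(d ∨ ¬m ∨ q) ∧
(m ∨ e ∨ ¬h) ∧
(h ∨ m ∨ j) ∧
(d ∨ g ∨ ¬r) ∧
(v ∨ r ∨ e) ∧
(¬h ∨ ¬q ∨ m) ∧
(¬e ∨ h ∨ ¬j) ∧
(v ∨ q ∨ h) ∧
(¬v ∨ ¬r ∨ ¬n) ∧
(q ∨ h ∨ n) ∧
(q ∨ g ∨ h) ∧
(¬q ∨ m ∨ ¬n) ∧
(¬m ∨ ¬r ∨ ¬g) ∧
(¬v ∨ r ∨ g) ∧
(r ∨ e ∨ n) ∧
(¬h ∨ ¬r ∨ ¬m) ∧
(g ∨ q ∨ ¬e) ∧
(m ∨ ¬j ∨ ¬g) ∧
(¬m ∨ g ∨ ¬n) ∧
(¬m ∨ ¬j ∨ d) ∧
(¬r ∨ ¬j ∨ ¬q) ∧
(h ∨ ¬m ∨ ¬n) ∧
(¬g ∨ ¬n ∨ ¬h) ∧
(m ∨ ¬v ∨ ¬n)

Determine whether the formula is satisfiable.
Yes

Yes, the formula is satisfiable.

One satisfying assignment is: q=True, r=False, e=True, h=False, v=False, m=True, j=False, n=False, g=True, d=False

Verification: With this assignment, all 43 clauses evaluate to true.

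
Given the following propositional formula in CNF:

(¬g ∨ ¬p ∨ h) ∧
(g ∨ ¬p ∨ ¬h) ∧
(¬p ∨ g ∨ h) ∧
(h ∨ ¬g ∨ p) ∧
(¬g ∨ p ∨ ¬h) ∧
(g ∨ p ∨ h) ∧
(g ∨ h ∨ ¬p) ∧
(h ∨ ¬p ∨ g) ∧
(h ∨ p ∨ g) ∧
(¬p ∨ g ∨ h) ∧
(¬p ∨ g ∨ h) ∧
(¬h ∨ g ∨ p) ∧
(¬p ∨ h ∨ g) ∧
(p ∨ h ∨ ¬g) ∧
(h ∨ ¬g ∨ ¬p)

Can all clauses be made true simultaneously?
Yes

Yes, the formula is satisfiable.

One satisfying assignment is: p=True, h=True, g=True

Verification: With this assignment, all 15 clauses evaluate to true.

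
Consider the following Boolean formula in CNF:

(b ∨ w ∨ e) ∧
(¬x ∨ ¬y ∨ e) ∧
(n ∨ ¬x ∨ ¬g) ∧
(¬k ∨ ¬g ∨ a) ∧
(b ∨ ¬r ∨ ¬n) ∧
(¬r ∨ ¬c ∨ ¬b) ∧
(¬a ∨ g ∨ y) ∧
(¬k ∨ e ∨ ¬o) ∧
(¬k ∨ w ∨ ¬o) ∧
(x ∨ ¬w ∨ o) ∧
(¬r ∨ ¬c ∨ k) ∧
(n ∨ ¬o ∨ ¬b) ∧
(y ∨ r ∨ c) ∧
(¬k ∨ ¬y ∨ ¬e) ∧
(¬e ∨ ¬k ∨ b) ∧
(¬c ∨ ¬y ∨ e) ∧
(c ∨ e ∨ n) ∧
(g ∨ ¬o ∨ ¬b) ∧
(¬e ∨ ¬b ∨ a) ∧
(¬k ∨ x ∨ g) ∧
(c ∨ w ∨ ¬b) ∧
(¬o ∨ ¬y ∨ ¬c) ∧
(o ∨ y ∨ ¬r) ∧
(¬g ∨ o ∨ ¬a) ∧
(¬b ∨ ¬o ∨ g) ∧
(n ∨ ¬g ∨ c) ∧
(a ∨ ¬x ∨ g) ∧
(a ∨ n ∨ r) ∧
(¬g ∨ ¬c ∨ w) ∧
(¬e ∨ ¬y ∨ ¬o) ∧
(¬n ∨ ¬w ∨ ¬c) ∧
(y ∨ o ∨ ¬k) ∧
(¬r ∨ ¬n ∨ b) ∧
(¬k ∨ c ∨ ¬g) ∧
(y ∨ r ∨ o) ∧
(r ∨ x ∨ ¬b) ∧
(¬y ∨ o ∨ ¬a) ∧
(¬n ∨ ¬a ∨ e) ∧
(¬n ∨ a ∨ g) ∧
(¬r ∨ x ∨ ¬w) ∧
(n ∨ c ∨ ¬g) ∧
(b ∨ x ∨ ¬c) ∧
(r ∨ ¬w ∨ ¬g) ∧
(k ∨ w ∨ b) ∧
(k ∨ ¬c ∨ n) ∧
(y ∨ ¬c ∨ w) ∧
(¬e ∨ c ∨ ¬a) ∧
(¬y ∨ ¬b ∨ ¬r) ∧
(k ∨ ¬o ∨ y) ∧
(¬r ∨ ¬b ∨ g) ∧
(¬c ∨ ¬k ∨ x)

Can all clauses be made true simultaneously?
No

No, the formula is not satisfiable.

No assignment of truth values to the variables can make all 51 clauses true simultaneously.

The formula is UNSAT (unsatisfiable).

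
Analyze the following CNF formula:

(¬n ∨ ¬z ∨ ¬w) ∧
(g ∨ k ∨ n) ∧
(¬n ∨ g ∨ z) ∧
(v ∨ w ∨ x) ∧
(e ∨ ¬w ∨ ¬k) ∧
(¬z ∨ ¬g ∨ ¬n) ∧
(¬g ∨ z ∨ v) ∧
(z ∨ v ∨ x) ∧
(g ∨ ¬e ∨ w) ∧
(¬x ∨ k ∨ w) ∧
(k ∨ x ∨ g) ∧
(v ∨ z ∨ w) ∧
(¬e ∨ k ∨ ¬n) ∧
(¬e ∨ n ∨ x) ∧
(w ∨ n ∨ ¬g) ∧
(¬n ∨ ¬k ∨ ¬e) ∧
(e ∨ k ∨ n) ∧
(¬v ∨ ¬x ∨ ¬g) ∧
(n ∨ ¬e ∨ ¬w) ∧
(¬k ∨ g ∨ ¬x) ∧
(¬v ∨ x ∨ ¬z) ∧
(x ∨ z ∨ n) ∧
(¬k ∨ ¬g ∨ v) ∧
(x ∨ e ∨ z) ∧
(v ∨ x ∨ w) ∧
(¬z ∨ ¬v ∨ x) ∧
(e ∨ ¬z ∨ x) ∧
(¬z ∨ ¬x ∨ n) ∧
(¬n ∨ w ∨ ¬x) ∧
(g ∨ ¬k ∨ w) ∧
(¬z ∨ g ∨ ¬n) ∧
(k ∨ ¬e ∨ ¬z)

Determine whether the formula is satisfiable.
No

No, the formula is not satisfiable.

No assignment of truth values to the variables can make all 32 clauses true simultaneously.

The formula is UNSAT (unsatisfiable).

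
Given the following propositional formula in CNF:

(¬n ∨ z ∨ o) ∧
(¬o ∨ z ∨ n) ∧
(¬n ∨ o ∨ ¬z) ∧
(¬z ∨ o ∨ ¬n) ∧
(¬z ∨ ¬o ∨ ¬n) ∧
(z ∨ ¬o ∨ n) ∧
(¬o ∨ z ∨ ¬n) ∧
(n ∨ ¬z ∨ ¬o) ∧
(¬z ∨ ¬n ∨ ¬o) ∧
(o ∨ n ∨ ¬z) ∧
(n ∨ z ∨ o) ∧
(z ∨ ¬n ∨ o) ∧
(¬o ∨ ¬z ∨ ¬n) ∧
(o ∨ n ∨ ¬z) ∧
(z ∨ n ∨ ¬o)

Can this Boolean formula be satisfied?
No

No, the formula is not satisfiable.

No assignment of truth values to the variables can make all 15 clauses true simultaneously.

The formula is UNSAT (unsatisfiable).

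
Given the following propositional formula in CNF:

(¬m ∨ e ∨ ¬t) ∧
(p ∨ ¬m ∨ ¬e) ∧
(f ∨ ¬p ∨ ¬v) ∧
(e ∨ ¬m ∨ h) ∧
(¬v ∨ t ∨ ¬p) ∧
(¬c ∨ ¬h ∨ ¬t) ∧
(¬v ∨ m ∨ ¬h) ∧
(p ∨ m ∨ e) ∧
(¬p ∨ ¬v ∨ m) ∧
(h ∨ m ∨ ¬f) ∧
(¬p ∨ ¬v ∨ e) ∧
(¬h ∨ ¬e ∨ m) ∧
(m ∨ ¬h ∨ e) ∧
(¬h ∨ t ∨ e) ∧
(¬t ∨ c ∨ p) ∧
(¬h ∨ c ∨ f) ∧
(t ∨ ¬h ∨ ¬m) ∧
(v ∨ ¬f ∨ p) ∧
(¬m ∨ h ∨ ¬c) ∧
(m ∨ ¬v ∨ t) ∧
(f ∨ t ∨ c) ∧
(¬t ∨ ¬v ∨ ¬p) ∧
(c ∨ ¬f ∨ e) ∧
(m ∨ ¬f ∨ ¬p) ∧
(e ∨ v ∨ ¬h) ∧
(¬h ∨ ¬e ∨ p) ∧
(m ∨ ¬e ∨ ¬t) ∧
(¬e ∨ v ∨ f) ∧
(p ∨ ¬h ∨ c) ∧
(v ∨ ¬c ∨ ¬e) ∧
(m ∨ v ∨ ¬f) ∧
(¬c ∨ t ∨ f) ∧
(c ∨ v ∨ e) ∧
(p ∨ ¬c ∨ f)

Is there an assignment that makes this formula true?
Yes

Yes, the formula is satisfiable.

One satisfying assignment is: p=True, v=False, e=True, m=True, c=False, f=True, h=False, t=False

Verification: With this assignment, all 34 clauses evaluate to true.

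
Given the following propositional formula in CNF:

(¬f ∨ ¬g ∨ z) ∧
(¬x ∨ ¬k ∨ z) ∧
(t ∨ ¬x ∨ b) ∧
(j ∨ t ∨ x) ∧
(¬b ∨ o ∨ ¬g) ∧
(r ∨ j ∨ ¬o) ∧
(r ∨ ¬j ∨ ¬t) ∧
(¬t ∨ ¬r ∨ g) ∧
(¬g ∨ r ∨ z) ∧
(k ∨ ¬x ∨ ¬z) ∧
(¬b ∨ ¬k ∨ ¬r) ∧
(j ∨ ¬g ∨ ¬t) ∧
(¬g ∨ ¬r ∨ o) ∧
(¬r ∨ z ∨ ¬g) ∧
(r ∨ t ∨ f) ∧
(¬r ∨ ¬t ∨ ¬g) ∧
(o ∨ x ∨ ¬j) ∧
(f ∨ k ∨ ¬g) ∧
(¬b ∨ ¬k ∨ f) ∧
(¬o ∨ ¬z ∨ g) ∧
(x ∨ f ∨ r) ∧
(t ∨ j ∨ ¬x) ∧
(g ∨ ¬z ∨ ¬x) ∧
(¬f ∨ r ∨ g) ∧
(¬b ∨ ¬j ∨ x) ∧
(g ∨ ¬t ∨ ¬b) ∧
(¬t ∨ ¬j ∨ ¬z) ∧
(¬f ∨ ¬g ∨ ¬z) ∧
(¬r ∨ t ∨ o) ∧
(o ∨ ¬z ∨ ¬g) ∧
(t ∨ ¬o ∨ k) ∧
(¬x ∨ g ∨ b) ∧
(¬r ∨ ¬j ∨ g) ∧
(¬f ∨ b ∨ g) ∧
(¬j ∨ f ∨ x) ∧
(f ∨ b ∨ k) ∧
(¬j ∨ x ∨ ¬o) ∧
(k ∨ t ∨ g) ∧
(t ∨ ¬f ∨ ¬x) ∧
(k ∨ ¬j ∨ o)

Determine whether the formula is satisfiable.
No

No, the formula is not satisfiable.

No assignment of truth values to the variables can make all 40 clauses true simultaneously.

The formula is UNSAT (unsatisfiable).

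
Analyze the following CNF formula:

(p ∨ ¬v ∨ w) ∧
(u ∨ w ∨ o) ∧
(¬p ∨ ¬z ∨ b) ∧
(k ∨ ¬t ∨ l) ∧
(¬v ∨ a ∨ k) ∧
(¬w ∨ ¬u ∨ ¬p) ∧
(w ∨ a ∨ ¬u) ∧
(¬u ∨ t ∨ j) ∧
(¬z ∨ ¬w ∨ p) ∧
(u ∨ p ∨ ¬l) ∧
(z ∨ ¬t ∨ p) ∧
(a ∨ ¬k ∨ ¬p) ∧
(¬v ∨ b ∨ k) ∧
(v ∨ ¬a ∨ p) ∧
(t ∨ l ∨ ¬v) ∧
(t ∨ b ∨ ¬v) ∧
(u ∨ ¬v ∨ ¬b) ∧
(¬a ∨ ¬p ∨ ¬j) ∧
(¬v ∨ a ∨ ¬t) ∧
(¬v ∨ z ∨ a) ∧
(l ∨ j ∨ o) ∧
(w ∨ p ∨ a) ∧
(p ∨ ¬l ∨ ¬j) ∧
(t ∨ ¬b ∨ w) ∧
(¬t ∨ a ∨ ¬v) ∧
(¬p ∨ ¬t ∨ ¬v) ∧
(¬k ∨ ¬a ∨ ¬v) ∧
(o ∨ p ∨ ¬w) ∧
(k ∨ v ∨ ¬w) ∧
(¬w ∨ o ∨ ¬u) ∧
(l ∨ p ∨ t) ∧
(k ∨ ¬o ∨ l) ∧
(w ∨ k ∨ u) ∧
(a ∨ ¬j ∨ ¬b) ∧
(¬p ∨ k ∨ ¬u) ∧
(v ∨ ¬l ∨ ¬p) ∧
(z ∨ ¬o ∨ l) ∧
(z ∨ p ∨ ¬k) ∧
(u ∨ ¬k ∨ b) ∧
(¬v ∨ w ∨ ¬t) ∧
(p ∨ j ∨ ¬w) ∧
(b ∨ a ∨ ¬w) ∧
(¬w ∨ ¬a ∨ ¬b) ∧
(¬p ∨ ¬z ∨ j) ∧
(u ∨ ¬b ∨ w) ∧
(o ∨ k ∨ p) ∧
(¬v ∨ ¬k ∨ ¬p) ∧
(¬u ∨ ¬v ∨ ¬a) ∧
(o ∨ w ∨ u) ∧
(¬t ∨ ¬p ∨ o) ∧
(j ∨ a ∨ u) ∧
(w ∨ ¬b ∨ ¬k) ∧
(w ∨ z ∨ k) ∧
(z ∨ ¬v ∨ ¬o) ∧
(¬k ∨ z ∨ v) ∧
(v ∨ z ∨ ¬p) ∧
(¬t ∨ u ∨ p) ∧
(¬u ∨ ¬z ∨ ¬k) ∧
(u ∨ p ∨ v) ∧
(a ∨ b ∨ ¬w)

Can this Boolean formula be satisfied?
No

No, the formula is not satisfiable.

No assignment of truth values to the variables can make all 60 clauses true simultaneously.

The formula is UNSAT (unsatisfiable).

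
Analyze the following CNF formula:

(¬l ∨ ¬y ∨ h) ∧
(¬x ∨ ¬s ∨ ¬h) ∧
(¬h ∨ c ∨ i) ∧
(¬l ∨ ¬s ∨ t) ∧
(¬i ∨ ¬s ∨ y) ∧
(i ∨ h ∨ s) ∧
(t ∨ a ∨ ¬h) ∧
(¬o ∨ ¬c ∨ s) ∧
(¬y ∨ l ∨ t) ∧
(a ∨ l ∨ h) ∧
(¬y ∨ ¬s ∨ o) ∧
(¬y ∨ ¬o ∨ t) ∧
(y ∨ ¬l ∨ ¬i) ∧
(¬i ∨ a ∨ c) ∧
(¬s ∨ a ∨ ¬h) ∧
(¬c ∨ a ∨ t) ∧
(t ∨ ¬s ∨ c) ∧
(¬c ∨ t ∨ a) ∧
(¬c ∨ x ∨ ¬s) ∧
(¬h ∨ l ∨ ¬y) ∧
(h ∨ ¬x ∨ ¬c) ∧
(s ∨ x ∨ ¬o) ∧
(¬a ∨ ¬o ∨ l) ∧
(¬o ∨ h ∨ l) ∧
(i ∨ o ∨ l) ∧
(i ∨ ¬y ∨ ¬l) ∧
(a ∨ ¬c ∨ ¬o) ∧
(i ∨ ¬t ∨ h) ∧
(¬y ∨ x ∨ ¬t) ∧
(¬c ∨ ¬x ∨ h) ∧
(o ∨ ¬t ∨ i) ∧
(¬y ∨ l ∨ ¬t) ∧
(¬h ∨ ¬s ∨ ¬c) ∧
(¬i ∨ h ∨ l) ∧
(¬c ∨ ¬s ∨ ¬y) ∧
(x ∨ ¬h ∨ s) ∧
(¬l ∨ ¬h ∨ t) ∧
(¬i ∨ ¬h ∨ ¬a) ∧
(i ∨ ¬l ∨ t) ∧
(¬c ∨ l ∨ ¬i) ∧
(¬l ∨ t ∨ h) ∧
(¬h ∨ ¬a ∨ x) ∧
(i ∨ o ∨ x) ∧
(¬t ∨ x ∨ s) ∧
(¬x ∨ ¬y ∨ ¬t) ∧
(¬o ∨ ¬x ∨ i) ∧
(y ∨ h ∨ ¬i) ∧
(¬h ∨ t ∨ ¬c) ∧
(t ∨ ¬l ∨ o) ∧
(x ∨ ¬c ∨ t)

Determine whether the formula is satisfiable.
No

No, the formula is not satisfiable.

No assignment of truth values to the variables can make all 50 clauses true simultaneously.

The formula is UNSAT (unsatisfiable).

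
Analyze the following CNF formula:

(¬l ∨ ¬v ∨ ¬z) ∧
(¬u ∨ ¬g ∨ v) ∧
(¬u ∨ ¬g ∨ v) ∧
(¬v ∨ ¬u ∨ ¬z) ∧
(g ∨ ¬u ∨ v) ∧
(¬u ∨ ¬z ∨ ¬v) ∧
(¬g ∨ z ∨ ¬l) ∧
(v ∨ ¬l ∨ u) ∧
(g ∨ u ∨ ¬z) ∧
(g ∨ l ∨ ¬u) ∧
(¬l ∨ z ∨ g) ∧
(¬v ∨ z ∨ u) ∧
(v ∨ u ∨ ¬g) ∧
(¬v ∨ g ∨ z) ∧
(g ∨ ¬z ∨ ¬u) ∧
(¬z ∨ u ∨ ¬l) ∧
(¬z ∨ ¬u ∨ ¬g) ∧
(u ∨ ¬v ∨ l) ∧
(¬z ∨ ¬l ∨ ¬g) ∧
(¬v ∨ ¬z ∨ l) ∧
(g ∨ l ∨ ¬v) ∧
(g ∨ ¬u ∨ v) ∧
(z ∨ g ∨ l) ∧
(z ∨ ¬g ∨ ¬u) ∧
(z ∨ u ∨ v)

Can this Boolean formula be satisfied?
No

No, the formula is not satisfiable.

No assignment of truth values to the variables can make all 25 clauses true simultaneously.

The formula is UNSAT (unsatisfiable).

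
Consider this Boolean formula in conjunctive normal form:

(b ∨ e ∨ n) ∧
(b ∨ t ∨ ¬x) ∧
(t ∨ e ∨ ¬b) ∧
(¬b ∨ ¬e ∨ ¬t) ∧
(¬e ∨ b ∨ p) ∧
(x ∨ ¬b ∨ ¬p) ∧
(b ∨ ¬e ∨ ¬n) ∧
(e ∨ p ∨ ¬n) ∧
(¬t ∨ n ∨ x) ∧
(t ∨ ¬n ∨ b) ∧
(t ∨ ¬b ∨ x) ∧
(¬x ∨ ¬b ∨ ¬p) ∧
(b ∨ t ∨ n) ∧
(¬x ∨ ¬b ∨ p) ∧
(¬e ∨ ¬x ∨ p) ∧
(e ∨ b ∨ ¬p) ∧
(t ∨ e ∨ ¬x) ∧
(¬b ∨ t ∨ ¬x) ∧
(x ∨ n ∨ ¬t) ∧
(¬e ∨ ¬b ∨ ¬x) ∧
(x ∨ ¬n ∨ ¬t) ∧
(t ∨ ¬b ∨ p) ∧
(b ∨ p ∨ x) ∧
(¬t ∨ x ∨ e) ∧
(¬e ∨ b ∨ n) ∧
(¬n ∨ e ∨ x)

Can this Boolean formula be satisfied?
No

No, the formula is not satisfiable.

No assignment of truth values to the variables can make all 26 clauses true simultaneously.

The formula is UNSAT (unsatisfiable).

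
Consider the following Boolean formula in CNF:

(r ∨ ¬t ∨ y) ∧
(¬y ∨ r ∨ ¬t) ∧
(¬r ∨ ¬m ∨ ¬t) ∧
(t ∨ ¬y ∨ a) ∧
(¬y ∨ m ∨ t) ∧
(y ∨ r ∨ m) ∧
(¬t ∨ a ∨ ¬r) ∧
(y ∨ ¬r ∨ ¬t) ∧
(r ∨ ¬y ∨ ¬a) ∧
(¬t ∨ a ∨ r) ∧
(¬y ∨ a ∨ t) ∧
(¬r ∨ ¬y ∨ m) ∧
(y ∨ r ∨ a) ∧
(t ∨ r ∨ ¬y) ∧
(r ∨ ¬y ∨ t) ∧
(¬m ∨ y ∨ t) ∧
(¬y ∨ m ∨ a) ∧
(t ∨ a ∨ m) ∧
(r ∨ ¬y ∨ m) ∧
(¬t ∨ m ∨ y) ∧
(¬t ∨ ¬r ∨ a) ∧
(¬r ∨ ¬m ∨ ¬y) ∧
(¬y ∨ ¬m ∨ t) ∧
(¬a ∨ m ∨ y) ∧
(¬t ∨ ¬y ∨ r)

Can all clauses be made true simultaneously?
No

No, the formula is not satisfiable.

No assignment of truth values to the variables can make all 25 clauses true simultaneously.

The formula is UNSAT (unsatisfiable).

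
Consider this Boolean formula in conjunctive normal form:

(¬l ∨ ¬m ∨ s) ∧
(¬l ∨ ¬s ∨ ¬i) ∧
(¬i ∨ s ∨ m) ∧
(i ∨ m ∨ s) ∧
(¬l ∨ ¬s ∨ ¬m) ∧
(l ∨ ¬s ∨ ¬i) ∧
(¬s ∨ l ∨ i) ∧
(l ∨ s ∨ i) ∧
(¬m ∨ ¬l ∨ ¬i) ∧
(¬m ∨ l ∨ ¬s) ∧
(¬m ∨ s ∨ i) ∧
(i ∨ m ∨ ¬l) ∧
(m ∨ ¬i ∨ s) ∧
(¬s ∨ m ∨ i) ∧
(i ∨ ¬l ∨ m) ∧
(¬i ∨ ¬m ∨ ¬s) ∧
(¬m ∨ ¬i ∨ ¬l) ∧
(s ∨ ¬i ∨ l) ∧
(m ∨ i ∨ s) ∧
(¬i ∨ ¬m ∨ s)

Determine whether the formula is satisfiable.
No

No, the formula is not satisfiable.

No assignment of truth values to the variables can make all 20 clauses true simultaneously.

The formula is UNSAT (unsatisfiable).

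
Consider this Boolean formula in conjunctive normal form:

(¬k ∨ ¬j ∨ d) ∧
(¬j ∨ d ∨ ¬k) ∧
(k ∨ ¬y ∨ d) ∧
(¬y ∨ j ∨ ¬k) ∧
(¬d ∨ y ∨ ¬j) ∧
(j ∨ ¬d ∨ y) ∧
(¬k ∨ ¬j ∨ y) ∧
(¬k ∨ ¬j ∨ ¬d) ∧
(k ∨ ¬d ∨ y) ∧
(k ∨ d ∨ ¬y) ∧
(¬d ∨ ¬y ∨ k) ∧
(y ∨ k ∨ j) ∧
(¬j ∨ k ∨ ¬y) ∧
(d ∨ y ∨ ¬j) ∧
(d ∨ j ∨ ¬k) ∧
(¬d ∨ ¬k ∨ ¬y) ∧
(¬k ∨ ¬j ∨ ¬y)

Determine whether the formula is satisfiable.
No

No, the formula is not satisfiable.

No assignment of truth values to the variables can make all 17 clauses true simultaneously.

The formula is UNSAT (unsatisfiable).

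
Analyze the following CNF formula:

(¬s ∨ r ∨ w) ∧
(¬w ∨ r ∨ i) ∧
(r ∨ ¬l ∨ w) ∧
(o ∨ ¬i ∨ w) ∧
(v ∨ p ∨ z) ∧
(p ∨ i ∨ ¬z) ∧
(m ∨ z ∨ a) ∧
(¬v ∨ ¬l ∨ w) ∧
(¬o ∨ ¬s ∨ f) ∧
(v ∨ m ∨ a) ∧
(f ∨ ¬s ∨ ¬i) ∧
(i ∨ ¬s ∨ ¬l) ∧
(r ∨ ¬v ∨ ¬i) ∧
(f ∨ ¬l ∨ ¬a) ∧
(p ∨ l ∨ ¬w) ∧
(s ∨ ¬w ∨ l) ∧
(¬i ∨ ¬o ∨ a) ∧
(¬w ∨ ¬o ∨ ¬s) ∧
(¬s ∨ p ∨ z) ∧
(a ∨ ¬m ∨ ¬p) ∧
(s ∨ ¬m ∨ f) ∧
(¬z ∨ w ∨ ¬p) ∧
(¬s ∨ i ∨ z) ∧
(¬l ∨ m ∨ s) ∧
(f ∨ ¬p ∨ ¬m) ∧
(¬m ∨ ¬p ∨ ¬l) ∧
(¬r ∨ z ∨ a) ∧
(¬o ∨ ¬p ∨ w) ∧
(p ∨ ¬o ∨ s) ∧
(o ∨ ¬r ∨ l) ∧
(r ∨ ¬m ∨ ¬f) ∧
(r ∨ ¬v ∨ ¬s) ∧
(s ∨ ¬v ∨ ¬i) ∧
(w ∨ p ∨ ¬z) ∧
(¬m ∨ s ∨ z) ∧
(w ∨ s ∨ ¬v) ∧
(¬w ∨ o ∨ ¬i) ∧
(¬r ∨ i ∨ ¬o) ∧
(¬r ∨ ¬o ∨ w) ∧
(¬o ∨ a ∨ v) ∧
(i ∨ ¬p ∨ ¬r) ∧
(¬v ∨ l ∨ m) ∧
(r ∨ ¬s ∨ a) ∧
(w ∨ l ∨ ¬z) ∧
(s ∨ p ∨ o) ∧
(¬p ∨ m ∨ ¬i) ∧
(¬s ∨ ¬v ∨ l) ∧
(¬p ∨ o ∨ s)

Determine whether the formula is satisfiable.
No

No, the formula is not satisfiable.

No assignment of truth values to the variables can make all 48 clauses true simultaneously.

The formula is UNSAT (unsatisfiable).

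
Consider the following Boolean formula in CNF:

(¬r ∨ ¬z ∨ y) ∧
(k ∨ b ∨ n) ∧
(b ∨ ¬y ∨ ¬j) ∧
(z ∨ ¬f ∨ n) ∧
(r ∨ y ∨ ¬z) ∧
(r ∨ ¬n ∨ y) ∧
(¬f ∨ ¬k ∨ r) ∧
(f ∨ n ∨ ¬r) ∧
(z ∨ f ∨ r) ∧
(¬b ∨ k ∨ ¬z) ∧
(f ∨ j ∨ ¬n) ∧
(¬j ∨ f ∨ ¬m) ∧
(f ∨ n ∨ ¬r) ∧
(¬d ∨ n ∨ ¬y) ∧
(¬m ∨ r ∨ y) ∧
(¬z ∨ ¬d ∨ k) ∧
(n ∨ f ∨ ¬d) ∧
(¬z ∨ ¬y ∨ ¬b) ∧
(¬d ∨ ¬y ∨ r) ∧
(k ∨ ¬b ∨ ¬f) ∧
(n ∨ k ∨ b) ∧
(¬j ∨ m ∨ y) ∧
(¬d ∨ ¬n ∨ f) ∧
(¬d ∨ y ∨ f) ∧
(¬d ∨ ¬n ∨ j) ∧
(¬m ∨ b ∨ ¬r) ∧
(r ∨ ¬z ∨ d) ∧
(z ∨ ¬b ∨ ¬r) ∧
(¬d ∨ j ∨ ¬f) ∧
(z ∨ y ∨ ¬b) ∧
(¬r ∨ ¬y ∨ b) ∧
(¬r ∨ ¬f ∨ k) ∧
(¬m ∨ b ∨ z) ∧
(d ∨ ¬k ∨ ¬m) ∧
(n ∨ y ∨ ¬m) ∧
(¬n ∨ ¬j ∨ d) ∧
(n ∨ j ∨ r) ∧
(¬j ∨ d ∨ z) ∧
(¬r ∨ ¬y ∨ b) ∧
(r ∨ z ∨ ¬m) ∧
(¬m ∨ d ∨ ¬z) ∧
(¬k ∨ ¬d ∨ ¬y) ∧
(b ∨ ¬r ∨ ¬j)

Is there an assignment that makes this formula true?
Yes

Yes, the formula is satisfiable.

One satisfying assignment is: d=False, j=False, f=True, b=False, m=False, k=False, n=True, z=False, y=True, r=False

Verification: With this assignment, all 43 clauses evaluate to true.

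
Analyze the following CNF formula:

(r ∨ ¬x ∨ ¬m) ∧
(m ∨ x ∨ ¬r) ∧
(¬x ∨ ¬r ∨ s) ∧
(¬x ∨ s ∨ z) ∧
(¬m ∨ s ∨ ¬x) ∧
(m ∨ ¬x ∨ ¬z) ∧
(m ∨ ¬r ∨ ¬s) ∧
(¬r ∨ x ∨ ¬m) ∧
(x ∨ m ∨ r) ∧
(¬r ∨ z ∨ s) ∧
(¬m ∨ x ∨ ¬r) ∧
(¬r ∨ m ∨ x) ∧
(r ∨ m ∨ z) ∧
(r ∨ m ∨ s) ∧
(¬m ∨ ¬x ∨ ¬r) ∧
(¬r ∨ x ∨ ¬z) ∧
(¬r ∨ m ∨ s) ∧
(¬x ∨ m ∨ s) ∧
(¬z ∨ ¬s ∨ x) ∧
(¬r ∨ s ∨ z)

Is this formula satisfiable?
Yes

Yes, the formula is satisfiable.

One satisfying assignment is: r=False, x=False, z=False, s=False, m=True

Verification: With this assignment, all 20 clauses evaluate to true.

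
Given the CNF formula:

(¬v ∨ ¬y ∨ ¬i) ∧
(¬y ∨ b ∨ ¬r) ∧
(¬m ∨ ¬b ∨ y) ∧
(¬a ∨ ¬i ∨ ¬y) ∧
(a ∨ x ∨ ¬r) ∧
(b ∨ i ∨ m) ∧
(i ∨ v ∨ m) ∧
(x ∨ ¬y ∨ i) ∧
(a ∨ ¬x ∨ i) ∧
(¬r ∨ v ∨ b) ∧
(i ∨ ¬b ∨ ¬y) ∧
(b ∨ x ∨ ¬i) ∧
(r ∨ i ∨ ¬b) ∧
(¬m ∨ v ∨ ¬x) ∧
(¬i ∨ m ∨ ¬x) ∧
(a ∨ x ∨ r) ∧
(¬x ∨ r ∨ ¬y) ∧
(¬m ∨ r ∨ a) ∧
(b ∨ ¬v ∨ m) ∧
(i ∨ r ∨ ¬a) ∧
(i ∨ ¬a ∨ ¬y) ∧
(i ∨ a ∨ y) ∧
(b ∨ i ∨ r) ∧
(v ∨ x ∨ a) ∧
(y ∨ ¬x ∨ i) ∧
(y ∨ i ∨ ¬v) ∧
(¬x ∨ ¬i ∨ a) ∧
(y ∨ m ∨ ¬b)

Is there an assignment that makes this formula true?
Yes

Yes, the formula is satisfiable.

One satisfying assignment is: y=False, b=False, x=True, i=True, a=True, v=True, m=True, r=False

Verification: With this assignment, all 28 clauses evaluate to true.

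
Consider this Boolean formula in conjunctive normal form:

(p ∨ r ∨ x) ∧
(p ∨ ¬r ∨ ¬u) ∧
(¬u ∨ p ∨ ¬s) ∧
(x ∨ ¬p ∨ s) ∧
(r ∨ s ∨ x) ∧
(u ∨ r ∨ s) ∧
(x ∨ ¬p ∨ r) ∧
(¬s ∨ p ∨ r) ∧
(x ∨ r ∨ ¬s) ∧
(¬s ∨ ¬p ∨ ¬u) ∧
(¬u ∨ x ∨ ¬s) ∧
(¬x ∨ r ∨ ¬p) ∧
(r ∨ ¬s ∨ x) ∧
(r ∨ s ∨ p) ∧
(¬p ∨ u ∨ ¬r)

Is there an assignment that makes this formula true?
Yes

Yes, the formula is satisfiable.

One satisfying assignment is: x=False, s=False, r=True, p=False, u=False

Verification: With this assignment, all 15 clauses evaluate to true.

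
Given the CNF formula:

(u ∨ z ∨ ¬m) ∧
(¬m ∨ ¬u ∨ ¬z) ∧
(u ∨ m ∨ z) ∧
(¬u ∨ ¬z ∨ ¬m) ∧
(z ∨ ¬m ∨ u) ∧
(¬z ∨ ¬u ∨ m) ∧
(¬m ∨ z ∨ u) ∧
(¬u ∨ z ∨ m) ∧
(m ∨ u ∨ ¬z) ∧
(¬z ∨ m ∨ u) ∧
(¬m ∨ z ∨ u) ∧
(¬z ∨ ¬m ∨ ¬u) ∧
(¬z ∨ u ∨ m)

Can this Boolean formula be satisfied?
Yes

Yes, the formula is satisfiable.

One satisfying assignment is: m=True, u=True, z=False

Verification: With this assignment, all 13 clauses evaluate to true.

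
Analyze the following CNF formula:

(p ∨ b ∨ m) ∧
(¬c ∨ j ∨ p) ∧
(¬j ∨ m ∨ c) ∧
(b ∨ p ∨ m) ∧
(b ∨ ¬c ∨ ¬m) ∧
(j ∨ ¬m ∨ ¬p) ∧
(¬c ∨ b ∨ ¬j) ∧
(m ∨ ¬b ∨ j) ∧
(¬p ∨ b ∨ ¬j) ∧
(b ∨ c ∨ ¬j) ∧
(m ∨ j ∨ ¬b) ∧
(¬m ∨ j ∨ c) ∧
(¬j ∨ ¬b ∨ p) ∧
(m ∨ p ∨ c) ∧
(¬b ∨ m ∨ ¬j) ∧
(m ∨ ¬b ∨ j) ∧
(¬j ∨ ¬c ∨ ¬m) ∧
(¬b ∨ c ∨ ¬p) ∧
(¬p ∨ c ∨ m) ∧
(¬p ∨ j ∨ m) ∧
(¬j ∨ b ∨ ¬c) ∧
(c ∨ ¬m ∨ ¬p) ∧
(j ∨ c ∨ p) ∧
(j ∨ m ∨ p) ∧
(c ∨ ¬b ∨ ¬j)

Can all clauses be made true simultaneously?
No

No, the formula is not satisfiable.

No assignment of truth values to the variables can make all 25 clauses true simultaneously.

The formula is UNSAT (unsatisfiable).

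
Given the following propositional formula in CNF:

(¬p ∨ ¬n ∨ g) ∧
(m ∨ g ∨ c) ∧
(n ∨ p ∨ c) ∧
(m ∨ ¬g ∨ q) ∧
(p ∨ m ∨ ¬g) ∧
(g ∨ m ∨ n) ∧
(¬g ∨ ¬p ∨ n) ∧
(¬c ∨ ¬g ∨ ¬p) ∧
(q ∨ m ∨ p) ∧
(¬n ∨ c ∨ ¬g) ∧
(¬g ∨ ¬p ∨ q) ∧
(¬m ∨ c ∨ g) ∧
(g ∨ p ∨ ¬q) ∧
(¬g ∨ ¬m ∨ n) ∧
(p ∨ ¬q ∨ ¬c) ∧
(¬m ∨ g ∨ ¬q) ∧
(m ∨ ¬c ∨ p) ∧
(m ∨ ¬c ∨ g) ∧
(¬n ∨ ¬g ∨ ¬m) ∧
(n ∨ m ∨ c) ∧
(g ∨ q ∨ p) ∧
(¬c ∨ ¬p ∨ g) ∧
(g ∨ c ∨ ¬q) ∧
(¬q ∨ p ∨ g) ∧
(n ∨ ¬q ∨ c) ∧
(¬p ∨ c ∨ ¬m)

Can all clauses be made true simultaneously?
No

No, the formula is not satisfiable.

No assignment of truth values to the variables can make all 26 clauses true simultaneously.

The formula is UNSAT (unsatisfiable).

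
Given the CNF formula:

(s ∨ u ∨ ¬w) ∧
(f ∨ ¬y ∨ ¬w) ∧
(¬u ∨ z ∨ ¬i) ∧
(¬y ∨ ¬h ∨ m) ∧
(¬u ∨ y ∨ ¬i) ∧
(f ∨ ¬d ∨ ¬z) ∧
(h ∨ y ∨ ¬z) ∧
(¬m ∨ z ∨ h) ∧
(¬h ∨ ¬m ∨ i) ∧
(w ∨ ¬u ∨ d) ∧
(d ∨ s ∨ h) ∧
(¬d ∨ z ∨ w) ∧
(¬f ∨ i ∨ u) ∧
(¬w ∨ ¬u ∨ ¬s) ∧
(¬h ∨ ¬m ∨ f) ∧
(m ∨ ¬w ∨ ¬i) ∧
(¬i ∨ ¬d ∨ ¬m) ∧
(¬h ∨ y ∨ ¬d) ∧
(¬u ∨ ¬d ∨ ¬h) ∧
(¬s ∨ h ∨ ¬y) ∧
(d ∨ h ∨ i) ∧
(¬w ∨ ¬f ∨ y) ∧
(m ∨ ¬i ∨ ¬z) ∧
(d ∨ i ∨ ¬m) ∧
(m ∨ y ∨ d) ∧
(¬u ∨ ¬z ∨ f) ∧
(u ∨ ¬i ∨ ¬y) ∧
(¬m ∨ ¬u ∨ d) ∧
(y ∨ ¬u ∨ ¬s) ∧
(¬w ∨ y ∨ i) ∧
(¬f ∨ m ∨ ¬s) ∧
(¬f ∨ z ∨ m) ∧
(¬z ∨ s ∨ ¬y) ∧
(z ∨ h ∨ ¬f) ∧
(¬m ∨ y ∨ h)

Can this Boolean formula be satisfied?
Yes

Yes, the formula is satisfiable.

One satisfying assignment is: d=False, f=True, m=True, y=False, s=False, w=False, h=True, u=False, z=False, i=True

Verification: With this assignment, all 35 clauses evaluate to true.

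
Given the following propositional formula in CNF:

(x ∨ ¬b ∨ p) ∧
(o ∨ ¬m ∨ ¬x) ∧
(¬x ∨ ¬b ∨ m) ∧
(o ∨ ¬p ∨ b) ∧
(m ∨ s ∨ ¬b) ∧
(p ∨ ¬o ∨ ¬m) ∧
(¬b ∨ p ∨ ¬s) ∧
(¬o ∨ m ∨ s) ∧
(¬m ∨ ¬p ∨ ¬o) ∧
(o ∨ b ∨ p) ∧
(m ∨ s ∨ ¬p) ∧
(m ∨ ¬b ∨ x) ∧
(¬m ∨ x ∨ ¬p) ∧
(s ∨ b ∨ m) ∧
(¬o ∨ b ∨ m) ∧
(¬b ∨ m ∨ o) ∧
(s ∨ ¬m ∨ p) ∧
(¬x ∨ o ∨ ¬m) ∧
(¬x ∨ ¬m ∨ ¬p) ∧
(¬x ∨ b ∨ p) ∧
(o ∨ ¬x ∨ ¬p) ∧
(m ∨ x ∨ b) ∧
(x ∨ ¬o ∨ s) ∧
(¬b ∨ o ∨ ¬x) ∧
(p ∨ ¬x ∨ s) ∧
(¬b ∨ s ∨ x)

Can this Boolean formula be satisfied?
No

No, the formula is not satisfiable.

No assignment of truth values to the variables can make all 26 clauses true simultaneously.

The formula is UNSAT (unsatisfiable).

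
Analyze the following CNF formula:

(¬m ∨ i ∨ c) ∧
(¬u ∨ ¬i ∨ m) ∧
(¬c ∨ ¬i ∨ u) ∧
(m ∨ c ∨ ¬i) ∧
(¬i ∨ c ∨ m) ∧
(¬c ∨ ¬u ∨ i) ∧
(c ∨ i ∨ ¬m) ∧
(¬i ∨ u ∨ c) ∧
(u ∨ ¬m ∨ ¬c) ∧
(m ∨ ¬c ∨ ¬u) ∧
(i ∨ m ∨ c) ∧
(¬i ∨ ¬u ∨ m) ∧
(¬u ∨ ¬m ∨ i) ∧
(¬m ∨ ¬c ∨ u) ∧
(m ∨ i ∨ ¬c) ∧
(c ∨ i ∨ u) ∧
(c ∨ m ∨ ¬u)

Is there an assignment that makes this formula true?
Yes

Yes, the formula is satisfiable.

One satisfying assignment is: i=True, c=False, u=True, m=True

Verification: With this assignment, all 17 clauses evaluate to true.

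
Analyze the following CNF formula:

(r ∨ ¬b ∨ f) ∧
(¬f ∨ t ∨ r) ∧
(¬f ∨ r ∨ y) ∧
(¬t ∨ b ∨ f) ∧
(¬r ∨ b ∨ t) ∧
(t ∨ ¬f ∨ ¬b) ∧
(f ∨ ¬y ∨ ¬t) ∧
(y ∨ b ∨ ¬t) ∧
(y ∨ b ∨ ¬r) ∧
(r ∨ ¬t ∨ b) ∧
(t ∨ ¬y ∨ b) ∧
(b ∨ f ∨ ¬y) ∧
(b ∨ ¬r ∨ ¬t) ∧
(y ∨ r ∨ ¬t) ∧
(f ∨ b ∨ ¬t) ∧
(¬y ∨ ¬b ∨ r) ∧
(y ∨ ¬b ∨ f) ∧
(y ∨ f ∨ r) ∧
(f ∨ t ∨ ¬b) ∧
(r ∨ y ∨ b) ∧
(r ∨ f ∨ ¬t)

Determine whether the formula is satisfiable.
Yes

Yes, the formula is satisfiable.

One satisfying assignment is: f=True, y=True, t=True, b=True, r=True

Verification: With this assignment, all 21 clauses evaluate to true.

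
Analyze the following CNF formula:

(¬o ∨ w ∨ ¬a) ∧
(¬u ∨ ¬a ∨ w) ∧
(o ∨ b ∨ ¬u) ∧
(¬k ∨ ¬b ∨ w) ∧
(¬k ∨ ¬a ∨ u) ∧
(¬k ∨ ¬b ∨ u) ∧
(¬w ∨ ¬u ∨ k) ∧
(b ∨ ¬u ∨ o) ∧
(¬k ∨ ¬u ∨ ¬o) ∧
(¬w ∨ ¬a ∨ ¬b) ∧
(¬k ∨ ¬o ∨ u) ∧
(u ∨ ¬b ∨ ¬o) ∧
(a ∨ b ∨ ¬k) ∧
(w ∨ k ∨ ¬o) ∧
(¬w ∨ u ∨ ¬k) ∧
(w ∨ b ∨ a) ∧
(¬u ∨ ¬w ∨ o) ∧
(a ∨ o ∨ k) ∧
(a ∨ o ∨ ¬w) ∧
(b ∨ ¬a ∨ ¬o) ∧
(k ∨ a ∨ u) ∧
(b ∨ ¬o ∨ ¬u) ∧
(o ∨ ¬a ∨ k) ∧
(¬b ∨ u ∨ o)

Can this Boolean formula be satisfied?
No

No, the formula is not satisfiable.

No assignment of truth values to the variables can make all 24 clauses true simultaneously.

The formula is UNSAT (unsatisfiable).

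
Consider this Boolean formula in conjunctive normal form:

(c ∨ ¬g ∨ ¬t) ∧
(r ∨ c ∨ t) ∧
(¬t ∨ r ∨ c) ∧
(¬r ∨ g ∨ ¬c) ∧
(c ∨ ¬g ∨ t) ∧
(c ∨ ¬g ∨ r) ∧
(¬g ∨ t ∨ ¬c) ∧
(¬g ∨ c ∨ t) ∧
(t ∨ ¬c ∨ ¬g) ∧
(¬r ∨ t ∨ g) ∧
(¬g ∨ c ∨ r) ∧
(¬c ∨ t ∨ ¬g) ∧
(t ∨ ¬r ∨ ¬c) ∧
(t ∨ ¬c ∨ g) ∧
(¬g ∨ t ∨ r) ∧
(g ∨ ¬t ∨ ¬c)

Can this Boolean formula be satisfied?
Yes

Yes, the formula is satisfiable.

One satisfying assignment is: c=True, r=False, t=True, g=True

Verification: With this assignment, all 16 clauses evaluate to true.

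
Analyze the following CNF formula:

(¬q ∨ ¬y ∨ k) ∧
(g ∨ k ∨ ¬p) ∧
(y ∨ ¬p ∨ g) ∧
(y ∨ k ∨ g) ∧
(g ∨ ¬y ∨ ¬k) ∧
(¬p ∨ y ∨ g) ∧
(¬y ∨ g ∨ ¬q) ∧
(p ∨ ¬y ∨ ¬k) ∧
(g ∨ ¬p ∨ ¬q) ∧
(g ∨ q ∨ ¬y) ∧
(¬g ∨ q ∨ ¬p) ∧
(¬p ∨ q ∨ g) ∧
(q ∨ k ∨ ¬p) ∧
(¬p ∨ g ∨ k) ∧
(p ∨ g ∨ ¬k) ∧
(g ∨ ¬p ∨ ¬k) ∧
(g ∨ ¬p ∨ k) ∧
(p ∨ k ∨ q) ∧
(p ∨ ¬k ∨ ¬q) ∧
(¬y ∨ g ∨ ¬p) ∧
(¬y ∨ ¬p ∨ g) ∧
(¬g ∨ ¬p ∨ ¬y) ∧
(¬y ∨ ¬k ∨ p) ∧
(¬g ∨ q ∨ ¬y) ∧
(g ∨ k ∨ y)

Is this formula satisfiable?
Yes

Yes, the formula is satisfiable.

One satisfying assignment is: p=False, q=True, g=True, y=False, k=False

Verification: With this assignment, all 25 clauses evaluate to true.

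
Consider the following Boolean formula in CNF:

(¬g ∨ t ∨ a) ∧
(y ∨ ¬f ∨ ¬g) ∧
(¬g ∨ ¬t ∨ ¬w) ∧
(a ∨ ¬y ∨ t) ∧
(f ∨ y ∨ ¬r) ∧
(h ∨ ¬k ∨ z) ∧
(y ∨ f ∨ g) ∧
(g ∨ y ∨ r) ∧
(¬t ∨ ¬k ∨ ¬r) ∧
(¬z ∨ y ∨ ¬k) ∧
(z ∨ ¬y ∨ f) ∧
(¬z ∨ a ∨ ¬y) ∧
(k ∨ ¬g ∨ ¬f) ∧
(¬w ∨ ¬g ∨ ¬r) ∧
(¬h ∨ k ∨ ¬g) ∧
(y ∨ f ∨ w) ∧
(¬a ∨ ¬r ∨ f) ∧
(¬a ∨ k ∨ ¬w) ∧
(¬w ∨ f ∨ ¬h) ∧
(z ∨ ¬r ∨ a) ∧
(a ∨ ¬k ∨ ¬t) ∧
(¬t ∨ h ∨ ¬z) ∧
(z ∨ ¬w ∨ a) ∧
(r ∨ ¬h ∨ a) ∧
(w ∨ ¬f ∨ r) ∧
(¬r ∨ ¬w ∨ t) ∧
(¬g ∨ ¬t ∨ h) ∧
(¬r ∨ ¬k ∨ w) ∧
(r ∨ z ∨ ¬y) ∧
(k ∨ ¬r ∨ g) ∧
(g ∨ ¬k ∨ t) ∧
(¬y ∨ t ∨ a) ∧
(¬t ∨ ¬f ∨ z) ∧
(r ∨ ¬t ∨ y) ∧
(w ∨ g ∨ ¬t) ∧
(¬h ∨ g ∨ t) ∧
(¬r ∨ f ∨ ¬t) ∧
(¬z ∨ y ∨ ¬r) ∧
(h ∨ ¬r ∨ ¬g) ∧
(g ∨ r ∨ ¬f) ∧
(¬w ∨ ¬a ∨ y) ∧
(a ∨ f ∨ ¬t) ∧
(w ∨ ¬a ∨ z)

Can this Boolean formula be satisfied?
Yes

Yes, the formula is satisfiable.

One satisfying assignment is: z=True, g=False, k=False, f=False, h=False, y=True, r=False, t=False, a=True, w=False

Verification: With this assignment, all 43 clauses evaluate to true.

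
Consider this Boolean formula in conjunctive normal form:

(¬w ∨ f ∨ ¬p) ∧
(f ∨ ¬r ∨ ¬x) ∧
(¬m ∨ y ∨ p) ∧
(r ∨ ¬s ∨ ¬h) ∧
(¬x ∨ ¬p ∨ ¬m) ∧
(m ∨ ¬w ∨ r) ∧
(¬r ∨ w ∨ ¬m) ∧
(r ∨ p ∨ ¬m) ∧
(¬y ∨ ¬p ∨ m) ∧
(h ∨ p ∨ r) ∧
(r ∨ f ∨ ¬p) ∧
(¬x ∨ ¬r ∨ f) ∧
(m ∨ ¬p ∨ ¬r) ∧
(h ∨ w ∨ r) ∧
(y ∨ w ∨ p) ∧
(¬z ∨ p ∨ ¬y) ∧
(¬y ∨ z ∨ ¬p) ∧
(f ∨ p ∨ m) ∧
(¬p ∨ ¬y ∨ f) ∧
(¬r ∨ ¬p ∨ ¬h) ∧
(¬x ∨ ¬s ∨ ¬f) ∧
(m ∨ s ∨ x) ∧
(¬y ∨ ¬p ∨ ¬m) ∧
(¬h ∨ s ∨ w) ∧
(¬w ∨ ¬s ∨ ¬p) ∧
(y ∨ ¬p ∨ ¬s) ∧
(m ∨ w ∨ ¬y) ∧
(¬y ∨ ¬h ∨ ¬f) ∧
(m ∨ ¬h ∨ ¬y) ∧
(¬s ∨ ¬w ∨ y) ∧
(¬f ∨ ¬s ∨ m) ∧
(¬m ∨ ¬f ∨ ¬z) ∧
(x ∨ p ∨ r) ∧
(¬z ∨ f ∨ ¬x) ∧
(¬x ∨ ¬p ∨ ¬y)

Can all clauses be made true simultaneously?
Yes

Yes, the formula is satisfiable.

One satisfying assignment is: r=True, s=False, x=True, y=False, h=False, z=False, w=True, f=True, p=False, m=False

Verification: With this assignment, all 35 clauses evaluate to true.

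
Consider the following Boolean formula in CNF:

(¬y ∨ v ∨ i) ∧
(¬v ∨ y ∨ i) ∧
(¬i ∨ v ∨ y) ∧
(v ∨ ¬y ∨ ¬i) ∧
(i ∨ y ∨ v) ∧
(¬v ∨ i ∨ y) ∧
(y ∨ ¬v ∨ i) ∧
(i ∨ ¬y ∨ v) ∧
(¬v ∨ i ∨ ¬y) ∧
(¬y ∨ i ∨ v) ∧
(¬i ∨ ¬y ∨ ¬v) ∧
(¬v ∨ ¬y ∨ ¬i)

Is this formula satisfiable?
Yes

Yes, the formula is satisfiable.

One satisfying assignment is: y=False, v=True, i=True

Verification: With this assignment, all 12 clauses evaluate to true.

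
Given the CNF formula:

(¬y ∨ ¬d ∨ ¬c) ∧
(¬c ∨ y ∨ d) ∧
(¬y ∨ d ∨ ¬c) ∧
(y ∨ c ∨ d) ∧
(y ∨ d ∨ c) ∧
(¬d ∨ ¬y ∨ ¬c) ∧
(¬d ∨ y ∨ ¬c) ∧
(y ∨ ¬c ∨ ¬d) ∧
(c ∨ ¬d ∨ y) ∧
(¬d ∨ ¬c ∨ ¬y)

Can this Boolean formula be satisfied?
Yes

Yes, the formula is satisfiable.

One satisfying assignment is: d=True, y=True, c=False

Verification: With this assignment, all 10 clauses evaluate to true.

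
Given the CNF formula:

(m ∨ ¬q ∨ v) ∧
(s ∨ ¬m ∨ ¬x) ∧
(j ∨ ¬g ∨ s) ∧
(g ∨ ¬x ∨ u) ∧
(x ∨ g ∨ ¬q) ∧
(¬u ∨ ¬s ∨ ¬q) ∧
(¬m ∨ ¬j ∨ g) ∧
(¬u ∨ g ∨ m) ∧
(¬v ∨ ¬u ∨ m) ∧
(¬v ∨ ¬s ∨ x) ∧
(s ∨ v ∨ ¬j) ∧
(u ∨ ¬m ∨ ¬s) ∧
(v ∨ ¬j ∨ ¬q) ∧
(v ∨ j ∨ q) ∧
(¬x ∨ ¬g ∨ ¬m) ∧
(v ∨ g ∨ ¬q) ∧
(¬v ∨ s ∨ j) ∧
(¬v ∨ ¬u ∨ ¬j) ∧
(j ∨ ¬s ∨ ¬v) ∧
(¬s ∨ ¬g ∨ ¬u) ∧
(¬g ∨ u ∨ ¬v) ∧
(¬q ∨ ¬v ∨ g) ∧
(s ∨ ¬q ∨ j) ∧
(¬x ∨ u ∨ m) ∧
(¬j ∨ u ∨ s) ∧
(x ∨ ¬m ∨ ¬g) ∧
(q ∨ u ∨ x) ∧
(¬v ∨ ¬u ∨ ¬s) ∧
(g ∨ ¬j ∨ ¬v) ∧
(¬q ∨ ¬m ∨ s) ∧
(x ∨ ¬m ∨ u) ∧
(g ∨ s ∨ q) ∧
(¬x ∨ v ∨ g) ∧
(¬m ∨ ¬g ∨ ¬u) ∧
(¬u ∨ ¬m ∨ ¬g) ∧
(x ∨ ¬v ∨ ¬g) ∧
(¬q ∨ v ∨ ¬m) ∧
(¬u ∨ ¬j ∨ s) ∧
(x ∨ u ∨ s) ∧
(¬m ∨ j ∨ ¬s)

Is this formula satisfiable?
No

No, the formula is not satisfiable.

No assignment of truth values to the variables can make all 40 clauses true simultaneously.

The formula is UNSAT (unsatisfiable).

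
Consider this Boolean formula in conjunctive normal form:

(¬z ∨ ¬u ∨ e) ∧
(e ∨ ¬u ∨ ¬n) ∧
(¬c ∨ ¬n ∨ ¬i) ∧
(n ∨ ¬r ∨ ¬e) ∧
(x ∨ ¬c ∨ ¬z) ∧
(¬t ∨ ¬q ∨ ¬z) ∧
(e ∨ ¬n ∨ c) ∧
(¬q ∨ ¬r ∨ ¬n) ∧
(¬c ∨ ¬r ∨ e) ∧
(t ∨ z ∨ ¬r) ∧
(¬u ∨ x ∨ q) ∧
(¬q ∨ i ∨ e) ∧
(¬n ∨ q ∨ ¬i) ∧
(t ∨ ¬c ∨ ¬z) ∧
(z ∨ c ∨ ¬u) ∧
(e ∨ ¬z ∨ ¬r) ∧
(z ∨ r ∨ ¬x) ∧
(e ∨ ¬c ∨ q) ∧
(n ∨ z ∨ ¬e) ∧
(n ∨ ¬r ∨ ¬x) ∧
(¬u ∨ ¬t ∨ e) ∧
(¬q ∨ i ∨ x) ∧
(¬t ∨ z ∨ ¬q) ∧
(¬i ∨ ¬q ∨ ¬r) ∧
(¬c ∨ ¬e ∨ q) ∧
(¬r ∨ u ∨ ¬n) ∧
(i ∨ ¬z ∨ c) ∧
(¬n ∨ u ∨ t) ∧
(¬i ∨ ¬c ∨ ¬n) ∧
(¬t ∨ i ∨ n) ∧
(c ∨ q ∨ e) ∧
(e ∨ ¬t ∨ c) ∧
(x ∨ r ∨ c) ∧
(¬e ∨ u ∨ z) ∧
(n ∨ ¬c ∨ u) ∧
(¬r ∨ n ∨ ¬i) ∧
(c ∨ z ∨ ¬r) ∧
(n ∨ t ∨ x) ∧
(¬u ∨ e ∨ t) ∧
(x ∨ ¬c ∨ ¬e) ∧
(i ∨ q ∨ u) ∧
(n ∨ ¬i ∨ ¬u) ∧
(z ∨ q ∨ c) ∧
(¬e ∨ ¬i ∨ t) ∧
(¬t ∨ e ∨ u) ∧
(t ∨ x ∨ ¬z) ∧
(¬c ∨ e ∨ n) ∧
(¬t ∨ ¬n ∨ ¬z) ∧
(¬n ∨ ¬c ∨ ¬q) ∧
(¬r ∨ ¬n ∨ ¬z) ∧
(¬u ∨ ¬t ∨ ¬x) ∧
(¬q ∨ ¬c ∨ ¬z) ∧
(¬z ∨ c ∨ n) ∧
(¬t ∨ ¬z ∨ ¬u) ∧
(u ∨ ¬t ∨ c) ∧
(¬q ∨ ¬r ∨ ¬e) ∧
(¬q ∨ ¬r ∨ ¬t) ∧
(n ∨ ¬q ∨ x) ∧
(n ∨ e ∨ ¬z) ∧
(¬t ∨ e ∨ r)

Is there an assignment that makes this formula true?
No

No, the formula is not satisfiable.

No assignment of truth values to the variables can make all 60 clauses true simultaneously.

The formula is UNSAT (unsatisfiable).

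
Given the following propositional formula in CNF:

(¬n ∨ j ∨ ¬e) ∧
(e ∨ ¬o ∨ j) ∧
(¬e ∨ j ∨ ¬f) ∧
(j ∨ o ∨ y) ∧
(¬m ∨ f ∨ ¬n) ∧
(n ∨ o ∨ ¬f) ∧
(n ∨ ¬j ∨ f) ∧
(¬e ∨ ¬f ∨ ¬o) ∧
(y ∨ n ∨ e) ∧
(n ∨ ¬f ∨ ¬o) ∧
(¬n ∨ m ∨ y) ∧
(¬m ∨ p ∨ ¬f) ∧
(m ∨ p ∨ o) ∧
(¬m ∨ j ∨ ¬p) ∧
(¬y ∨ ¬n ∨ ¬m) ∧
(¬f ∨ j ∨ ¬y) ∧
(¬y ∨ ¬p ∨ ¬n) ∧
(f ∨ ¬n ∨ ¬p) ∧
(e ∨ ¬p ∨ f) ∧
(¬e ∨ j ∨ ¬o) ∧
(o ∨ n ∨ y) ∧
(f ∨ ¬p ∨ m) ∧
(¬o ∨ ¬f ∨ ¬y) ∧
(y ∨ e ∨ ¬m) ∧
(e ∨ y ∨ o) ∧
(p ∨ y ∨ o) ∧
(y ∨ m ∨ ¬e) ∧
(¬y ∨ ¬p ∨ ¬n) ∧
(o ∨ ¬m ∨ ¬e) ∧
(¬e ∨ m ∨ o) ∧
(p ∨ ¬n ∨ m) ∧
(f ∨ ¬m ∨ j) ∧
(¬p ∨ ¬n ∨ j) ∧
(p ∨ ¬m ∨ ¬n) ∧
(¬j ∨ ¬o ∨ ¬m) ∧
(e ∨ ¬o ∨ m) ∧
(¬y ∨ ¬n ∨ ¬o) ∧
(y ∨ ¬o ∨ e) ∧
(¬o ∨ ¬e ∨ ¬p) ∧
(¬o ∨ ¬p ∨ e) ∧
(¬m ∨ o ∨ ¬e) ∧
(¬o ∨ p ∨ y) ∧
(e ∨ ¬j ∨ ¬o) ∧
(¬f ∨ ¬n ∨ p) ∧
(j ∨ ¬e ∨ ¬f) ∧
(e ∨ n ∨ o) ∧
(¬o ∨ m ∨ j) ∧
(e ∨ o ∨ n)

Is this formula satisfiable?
No

No, the formula is not satisfiable.

No assignment of truth values to the variables can make all 48 clauses true simultaneously.

The formula is UNSAT (unsatisfiable).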